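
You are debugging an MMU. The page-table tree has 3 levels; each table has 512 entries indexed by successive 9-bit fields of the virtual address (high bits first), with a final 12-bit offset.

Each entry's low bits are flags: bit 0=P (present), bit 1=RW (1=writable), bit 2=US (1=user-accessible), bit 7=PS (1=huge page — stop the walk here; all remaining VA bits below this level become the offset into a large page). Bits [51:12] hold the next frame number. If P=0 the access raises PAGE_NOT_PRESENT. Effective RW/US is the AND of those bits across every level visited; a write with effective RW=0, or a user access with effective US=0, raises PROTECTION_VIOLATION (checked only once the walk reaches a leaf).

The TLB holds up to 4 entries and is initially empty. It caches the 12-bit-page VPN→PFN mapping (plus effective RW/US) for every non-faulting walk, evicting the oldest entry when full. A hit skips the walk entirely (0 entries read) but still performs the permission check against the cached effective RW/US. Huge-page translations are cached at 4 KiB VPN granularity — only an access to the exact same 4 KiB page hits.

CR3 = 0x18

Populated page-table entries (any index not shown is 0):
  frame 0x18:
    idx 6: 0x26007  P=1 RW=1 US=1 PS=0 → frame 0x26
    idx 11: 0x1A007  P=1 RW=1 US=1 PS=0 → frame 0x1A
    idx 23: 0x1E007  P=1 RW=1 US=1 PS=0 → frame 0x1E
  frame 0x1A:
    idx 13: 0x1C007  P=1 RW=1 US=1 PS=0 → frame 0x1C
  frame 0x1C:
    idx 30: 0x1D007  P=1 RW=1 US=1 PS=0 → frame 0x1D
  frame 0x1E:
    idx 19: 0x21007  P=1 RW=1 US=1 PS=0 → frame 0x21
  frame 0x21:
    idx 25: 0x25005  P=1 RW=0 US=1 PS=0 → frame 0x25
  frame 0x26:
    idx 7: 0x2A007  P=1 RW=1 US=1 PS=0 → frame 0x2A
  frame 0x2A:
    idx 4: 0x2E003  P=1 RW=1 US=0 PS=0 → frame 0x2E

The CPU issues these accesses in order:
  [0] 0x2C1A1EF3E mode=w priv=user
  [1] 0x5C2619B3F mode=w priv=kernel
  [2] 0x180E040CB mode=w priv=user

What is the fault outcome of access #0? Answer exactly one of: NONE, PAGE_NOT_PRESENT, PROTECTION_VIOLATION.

Walk each access:
#0 VA=0x2C1A1EF3E (w,user):
  [0] read 0x18 idx=11: raw=0x1A007 flags P=1 W=1 U=1 S=0
  [1] read 0x1A idx=13: raw=0x1C007 flags P=1 W=1 U=1 S=0
  [2] read 0x1C idx=30: raw=0x1D007 flags P=1 W=1 U=1 S=0
  → PA=0x1DF3E  (3 entries read)
#1 VA=0x5C2619B3F (w,kernel):
  [0] read 0x18 idx=23: raw=0x1E007 flags P=1 W=1 U=1 S=0
  [1] read 0x1E idx=19: raw=0x21007 flags P=1 W=1 U=1 S=0
  [2] read 0x21 idx=25: raw=0x25005 flags P=1 W=0 U=1 S=0
  ✗ PROTECTION_VIOLATION  [3 reads]
#2 VA=0x180E040CB (w,user):
  [0] read 0x18 idx=6: raw=0x26007 flags P=1 W=1 U=1 S=0
  [1] read 0x26 idx=7: raw=0x2A007 flags P=1 W=1 U=1 S=0
  [2] read 0x2A idx=4: raw=0x2E003 flags P=1 W=1 U=0 S=0
  ✗ PROTECTION_VIOLATION  [3 reads]

Access #0 fault: NONE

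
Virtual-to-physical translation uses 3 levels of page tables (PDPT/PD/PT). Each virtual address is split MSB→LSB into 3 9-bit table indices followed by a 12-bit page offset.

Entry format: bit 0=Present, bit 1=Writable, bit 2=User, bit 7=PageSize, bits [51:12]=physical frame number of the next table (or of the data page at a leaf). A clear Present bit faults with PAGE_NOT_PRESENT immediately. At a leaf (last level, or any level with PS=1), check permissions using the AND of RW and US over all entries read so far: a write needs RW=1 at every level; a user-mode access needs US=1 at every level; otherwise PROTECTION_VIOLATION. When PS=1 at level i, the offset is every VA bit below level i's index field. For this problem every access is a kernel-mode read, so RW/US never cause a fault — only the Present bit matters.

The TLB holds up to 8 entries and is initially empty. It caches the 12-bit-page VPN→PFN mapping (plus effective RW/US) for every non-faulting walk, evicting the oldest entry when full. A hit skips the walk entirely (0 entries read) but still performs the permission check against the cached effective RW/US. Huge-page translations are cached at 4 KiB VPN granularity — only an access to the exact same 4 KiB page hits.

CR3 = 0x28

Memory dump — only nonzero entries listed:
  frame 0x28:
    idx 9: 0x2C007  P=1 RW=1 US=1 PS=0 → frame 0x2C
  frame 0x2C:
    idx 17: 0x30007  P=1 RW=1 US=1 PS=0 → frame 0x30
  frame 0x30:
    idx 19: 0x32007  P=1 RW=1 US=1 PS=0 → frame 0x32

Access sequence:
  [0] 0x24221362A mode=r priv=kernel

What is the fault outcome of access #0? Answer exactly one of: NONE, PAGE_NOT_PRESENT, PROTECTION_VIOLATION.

Trace:
#0 VA=0x24221362A (r,kernel):
  lvl0: tbl 0x28, slot 9 ⇒ 0x2C007 (P1/RW1/US1/PS0)
  lvl1: tbl 0x2C, slot 17 ⇒ 0x30007 (P1/RW1/US1/PS0)
  lvl2: tbl 0x30, slot 19 ⇒ 0x32007 (P1/RW1/US1/PS0)
  ⇒ phys 0x3262A  [3 reads]

Access #0 fault: NONE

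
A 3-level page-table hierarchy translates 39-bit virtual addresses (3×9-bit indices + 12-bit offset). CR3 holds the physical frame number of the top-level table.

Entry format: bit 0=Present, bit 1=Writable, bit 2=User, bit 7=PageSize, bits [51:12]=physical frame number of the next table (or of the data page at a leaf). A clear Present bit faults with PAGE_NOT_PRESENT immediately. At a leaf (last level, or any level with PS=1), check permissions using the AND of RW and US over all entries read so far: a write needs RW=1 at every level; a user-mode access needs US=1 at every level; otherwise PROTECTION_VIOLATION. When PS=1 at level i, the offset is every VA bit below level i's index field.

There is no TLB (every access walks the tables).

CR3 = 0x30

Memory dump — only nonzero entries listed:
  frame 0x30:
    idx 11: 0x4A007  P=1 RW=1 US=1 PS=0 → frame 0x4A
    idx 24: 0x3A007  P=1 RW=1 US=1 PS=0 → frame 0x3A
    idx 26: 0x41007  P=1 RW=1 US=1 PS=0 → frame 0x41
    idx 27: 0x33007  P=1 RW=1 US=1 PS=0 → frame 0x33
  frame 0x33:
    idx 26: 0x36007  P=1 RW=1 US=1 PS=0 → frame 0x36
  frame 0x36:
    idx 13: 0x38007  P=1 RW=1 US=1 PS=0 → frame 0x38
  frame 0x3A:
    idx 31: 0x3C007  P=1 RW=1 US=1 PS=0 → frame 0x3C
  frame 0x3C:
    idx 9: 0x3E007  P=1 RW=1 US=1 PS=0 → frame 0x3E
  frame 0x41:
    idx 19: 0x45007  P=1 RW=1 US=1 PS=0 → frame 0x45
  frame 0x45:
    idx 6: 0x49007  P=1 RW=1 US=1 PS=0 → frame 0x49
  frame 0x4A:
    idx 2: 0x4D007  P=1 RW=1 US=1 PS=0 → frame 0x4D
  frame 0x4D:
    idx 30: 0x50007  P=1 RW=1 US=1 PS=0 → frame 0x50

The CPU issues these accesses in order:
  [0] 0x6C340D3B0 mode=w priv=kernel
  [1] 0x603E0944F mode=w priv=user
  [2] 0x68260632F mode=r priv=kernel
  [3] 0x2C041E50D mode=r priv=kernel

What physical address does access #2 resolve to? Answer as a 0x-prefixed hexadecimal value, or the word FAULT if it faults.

Trace:
#0 VA=0x6C340D3B0 (w,kernel):
  [0] read 0x30 idx=27: raw=0x33007 flags P=1 W=1 U=1 S=0
  [1] read 0x33 idx=26: raw=0x36007 flags P=1 W=1 U=1 S=0
  [2] read 0x36 idx=13: raw=0x38007 flags P=1 W=1 U=1 S=0
  → PA=0x383B0  (3 entries read)
#1 VA=0x603E0944F (w,user):
  [0] read 0x30 idx=24: raw=0x3A007 flags P=1 W=1 U=1 S=0
  [1] read 0x3A idx=31: raw=0x3C007 flags P=1 W=1 U=1 S=0
  [2] read 0x3C idx=9: raw=0x3E007 flags P=1 W=1 U=1 S=0
  → PA=0x3E44F  (3 entries read)
#2 VA=0x68260632F (r,kernel):
  [0] read 0x30 idx=26: raw=0x41007 flags P=1 W=1 U=1 S=0
  [1] read 0x41 idx=19: raw=0x45007 flags P=1 W=1 U=1 S=0
  [2] read 0x45 idx=6: raw=0x49007 flags P=1 W=1 U=1 S=0
  → PA=0x4932F  (3 entries read)
#3 VA=0x2C041E50D (r,kernel):
  [0] read 0x30 idx=11: raw=0x4A007 flags P=1 W=1 U=1 S=0
  [1] read 0x4A idx=2: raw=0x4D007 flags P=1 W=1 U=1 S=0
  [2] read 0x4D idx=30: raw=0x50007 flags P=1 W=1 U=1 S=0
  → PA=0x5050D  (3 entries read)

Access #2 PA: 0x4932F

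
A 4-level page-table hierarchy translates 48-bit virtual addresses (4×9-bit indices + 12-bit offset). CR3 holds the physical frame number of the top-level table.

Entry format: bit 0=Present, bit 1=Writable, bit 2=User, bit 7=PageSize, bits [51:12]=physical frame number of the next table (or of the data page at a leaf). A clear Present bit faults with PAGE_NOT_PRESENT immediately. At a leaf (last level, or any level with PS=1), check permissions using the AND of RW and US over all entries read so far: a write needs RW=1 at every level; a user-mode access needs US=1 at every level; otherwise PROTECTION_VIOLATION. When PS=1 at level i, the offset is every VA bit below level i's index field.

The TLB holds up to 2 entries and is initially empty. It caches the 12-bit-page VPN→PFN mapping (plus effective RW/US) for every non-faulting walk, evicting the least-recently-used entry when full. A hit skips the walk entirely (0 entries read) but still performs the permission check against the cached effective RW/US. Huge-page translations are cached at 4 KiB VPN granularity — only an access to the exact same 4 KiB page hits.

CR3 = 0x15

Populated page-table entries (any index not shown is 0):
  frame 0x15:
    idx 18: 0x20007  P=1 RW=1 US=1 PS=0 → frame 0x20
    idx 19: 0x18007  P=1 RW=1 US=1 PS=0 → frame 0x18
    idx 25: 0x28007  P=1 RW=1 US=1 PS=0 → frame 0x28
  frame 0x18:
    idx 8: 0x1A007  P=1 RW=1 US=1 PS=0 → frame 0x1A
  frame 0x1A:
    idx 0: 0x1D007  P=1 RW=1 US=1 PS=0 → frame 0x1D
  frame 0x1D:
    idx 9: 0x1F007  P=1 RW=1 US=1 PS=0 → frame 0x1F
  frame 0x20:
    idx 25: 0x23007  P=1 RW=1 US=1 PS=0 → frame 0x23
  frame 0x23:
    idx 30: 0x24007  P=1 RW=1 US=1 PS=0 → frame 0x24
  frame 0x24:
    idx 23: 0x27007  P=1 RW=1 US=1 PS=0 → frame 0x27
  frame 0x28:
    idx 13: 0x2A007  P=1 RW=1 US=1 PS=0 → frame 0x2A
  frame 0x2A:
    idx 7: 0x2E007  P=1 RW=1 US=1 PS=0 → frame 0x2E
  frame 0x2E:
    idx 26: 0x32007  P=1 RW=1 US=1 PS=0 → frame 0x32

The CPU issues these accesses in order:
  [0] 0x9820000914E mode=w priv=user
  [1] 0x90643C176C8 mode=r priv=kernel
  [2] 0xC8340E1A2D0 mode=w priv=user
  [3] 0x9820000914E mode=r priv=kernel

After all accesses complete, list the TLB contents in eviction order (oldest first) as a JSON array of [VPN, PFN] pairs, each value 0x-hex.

Per-access translation:
#0 VA=0x9820000914E (w,user):
  [0] read 0x15 idx=19: raw=0x18007 flags P=1 W=1 U=1 S=0
  [1] read 0x18 idx=8: raw=0x1A007 flags P=1 W=1 U=1 S=0
  [2] read 0x1A idx=0: raw=0x1D007 flags P=1 W=1 U=1 S=0
  [3] read 0x1D idx=9: raw=0x1F007 flags P=1 W=1 U=1 S=0
  ✓ 0x1F14E  — 4 lookups
#1 VA=0x90643C176C8 (r,kernel):
  [0] read 0x15 idx=18: raw=0x20007 flags P=1 W=1 U=1 S=0
  [1] read 0x20 idx=25: raw=0x23007 flags P=1 W=1 U=1 S=0
  [2] read 0x23 idx=30: raw=0x24007 flags P=1 W=1 U=1 S=0
  [3] read 0x24 idx=23: raw=0x27007 flags P=1 W=1 U=1 S=0
  ✓ 0x276C8  — 4 lookups
#2 VA=0xC8340E1A2D0 (w,user):
  [0] read 0x15 idx=25: raw=0x28007 flags P=1 W=1 U=1 S=0
  [1] read 0x28 idx=13: raw=0x2A007 flags P=1 W=1 U=1 S=0
  [2] read 0x2A idx=7: raw=0x2E007 flags P=1 W=1 U=1 S=0
  [3] read 0x2E idx=26: raw=0x32007 flags P=1 W=1 U=1 S=0
  ✓ 0x322D0  — 4 lookups
#3 VA=0x9820000914E (r,kernel):
  [0] read 0x15 idx=19: raw=0x18007 flags P=1 W=1 U=1 S=0
  [1] read 0x18 idx=8: raw=0x1A007 flags P=1 W=1 U=1 S=0
  [2] read 0x1A idx=0: raw=0x1D007 flags P=1 W=1 U=1 S=0
  [3] read 0x1D idx=9: raw=0x1F007 flags P=1 W=1 U=1 S=0
  ✓ 0x1F14E  — 4 lookups

TLB: [["0xC8340E1A", "0x32"], ["0x98200009", "0x1F"]]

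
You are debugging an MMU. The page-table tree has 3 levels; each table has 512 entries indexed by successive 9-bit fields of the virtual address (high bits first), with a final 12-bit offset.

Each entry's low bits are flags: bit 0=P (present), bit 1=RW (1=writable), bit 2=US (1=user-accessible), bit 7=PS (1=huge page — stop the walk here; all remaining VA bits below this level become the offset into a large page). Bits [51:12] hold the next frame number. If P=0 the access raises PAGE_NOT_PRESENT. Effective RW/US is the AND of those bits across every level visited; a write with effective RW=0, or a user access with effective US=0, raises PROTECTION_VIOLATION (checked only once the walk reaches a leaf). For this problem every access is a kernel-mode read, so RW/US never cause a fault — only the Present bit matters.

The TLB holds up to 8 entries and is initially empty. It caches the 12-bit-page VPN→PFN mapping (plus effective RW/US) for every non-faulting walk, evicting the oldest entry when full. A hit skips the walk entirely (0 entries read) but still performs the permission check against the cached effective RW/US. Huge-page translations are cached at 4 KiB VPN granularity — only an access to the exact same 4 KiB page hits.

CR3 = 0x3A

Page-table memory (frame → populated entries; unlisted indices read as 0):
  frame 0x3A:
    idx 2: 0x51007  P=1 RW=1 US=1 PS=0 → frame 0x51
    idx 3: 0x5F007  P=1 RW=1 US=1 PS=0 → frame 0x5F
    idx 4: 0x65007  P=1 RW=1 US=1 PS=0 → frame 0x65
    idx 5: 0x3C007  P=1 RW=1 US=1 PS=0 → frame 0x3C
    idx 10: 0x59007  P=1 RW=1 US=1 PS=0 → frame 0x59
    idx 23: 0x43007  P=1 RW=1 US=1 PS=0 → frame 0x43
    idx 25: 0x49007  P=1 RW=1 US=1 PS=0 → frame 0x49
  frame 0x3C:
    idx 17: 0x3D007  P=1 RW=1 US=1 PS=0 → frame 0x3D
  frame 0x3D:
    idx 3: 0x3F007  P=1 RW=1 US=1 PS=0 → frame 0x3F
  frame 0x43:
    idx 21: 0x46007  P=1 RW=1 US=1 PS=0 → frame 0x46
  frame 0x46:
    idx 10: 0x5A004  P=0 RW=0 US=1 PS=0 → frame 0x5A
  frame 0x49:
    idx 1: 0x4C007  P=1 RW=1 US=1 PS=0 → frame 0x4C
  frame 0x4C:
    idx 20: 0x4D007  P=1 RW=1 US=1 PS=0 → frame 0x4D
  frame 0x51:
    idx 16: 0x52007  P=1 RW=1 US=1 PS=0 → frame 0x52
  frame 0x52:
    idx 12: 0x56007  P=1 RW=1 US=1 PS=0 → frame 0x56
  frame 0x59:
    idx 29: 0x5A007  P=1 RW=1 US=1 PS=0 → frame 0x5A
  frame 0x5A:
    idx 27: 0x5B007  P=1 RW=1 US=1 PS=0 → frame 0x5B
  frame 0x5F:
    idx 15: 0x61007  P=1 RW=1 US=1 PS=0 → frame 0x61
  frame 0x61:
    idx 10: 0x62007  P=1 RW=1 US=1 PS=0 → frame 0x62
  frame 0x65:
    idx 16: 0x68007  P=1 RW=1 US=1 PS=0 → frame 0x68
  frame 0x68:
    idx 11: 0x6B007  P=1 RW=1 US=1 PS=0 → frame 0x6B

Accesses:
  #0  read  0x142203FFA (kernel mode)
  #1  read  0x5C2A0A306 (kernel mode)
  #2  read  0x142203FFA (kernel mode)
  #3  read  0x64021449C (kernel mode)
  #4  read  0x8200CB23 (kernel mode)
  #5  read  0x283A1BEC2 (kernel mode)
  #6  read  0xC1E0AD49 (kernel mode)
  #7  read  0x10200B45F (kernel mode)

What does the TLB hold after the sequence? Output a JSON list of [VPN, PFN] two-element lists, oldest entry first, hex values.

Trace:
#0 VA=0x142203FFA (r,kernel):
  L0 @0x3A[5] → 0x3C007  P=1,RW=1,US=1,PS=0
  L1 @0x3C[17] → 0x3D007  P=1,RW=1,US=1,PS=0
  L2 @0x3D[3] → 0x3F007  P=1,RW=1,US=1,PS=0
  ⇒ phys 0x3FFFA  [3 reads]
#1 VA=0x5C2A0A306 (r,kernel):
  L0 @0x3A[23] → 0x43007  P=1,RW=1,US=1,PS=0
  L1 @0x43[21] → 0x46007  P=1,RW=1,US=1,PS=0
  L2 @0x46[10] → 0x5A004  P=0,RW=0,US=1,PS=0
  → PAGE_NOT_PRESENT  (3 entries read)
#2 VA=0x142203FFA (r,kernel):
  TLB hit vpn=0x142203 → PA=0x3FFFA
#3 VA=0x64021449C (r,kernel):
  L0 @0x3A[25] → 0x49007  P=1,RW=1,US=1,PS=0
  L1 @0x49[1] → 0x4C007  P=1,RW=1,US=1,PS=0
  L2 @0x4C[20] → 0x4D007  P=1,RW=1,US=1,PS=0
  ⇒ phys 0x4D49C  [3 reads]
#4 VA=0x8200CB23 (r,kernel):
  L0 @0x3A[2] → 0x51007  P=1,RW=1,US=1,PS=0
  L1 @0x51[16] → 0x52007  P=1,RW=1,US=1,PS=0
  L2 @0x52[12] → 0x56007  P=1,RW=1,US=1,PS=0
  ⇒ phys 0x56B23  [3 reads]
#5 VA=0x283A1BEC2 (r,kernel):
  L0 @0x3A[10] → 0x59007  P=1,RW=1,US=1,PS=0
  L1 @0x59[29] → 0x5A007  P=1,RW=1,US=1,PS=0
  L2 @0x5A[27] → 0x5B007  P=1,RW=1,US=1,PS=0
  ⇒ phys 0x5BEC2  [3 reads]
#6 VA=0xC1E0AD49 (r,kernel):
  L0 @0x3A[3] → 0x5F007  P=1,RW=1,US=1,PS=0
  L1 @0x5F[15] → 0x61007  P=1,RW=1,US=1,PS=0
  L2 @0x61[10] → 0x62007  P=1,RW=1,US=1,PS=0
  ⇒ phys 0x62D49  [3 reads]
#7 VA=0x10200B45F (r,kernel):
  L0 @0x3A[4] → 0x65007  P=1,RW=1,US=1,PS=0
  L1 @0x65[16] → 0x68007  P=1,RW=1,US=1,PS=0
  L2 @0x68[11] → 0x6B007  P=1,RW=1,US=1,PS=0
  ⇒ phys 0x6B45F  [3 reads]

TLB: [["0x142203", "0x3F"], ["0x640214", "0x4D"], ["0x8200C", "0x56"], ["0x283A1B", "0x5B"], ["0xC1E0A", "0x62"], ["0x10200B", "0x6B"]]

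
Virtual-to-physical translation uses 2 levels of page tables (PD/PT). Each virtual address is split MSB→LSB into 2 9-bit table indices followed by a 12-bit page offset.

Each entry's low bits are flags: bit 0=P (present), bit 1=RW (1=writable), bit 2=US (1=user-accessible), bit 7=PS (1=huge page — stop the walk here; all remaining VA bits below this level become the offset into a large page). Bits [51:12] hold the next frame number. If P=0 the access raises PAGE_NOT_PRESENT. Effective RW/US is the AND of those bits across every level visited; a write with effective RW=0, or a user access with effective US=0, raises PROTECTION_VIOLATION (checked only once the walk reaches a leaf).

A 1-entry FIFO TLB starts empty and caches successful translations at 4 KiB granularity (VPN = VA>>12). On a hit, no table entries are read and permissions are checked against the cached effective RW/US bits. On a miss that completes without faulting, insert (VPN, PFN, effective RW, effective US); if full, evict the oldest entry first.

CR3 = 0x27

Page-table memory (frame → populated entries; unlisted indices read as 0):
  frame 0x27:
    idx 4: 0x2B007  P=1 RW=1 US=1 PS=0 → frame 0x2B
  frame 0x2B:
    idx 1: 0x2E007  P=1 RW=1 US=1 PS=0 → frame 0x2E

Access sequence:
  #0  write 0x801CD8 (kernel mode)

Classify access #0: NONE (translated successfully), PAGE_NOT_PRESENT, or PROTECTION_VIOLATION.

Walk each access:
#0 VA=0x801CD8 (w,kernel):
  L0: frame=0x27 idx=4 entry=0x2B007 [P=1 RW=1 US=1 PS=0]
  L1: frame=0x2B idx=1 entry=0x2E007 [P=1 RW=1 US=1 PS=0]
  ⇒ phys 0x2ECD8  [2 reads]

Access #0 fault: NONE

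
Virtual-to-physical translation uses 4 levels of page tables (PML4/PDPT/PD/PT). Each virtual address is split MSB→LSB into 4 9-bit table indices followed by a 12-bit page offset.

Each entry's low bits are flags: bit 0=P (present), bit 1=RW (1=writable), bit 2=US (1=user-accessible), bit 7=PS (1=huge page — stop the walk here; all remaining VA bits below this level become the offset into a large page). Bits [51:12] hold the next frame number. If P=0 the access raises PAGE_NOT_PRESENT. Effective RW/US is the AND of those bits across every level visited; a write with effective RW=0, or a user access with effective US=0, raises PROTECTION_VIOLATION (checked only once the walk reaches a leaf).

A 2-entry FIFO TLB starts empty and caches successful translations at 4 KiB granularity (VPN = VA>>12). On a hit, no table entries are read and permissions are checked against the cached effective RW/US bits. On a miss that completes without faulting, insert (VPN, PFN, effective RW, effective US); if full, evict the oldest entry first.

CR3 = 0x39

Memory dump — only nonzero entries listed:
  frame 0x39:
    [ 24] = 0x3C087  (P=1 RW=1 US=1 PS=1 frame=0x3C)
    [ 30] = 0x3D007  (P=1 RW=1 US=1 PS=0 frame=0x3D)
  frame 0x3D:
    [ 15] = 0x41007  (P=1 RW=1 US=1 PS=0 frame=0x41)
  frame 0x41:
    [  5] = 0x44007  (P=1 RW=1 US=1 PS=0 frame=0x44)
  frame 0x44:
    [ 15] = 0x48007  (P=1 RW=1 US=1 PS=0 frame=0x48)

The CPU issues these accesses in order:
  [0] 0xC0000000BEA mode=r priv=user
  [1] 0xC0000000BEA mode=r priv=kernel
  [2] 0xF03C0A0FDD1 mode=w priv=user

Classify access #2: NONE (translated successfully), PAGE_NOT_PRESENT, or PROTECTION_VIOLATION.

Walk each access:
#0 VA=0xC0000000BEA (r,user):
  L0: frame=0x39 idx=24 entry=0x3C087 [P=1 RW=1 US=1 PS=1]
  ⇒ phys 0x3CBEA (huge @L0)  [1 reads]
#1 VA=0xC0000000BEA (r,kernel):
  TLB hit vpn=0xC0000000 → PA=0x3CBEA
#2 VA=0xF03C0A0FDD1 (w,user):
  L0: frame=0x39 idx=30 entry=0x3D007 [P=1 RW=1 US=1 PS=0]
  L1: frame=0x3D idx=15 entry=0x41007 [P=1 RW=1 US=1 PS=0]
  L2: frame=0x41 idx=5 entry=0x44007 [P=1 RW=1 US=1 PS=0]
  L3: frame=0x44 idx=15 entry=0x48007 [P=1 RW=1 US=1 PS=0]
  ⇒ phys 0x48DD1  [4 reads]

Access #2 fault: NONE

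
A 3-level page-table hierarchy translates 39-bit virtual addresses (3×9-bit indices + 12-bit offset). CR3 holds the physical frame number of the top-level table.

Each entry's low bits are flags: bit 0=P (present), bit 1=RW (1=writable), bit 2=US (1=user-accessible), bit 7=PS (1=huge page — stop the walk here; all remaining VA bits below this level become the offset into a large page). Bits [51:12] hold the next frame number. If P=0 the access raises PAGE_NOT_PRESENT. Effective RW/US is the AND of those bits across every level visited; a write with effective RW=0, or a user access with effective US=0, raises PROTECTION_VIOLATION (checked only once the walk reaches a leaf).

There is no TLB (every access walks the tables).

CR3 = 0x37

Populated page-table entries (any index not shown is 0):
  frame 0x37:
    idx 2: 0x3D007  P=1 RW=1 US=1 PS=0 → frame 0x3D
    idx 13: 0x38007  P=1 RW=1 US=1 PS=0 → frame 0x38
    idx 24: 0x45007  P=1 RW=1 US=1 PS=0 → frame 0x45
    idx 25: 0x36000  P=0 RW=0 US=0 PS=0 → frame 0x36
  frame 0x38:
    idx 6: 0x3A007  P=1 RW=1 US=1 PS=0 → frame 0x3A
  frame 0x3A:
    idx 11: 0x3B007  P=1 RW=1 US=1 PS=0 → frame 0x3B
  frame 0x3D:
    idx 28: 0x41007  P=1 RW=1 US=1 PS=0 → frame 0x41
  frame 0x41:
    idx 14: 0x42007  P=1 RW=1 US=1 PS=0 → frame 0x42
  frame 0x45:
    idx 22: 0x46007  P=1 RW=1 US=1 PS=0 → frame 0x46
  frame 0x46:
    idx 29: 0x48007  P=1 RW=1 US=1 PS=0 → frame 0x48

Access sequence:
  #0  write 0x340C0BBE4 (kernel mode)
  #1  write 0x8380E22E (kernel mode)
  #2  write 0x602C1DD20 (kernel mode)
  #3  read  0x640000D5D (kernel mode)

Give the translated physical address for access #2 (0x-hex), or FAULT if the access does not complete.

Walk each access:
#0 VA=0x340C0BBE4 (w,kernel):
  [0] read 0x37 idx=13: raw=0x38007 flags P=1 W=1 U=1 S=0
  [1] read 0x38 idx=6: raw=0x3A007 flags P=1 W=1 U=1 S=0
  [2] read 0x3A idx=11: raw=0x3B007 flags P=1 W=1 U=1 S=0
  ⇒ phys 0x3BBE4  [3 reads]
#1 VA=0x8380E22E (w,kernel):
  [0] read 0x37 idx=2: raw=0x3D007 flags P=1 W=1 U=1 S=0
  [1] read 0x3D idx=28: raw=0x41007 flags P=1 W=1 U=1 S=0
  [2] read 0x41 idx=14: raw=0x42007 flags P=1 W=1 U=1 S=0
  ⇒ phys 0x4222E  [3 reads]
#2 VA=0x602C1DD20 (w,kernel):
  [0] read 0x37 idx=24: raw=0x45007 flags P=1 W=1 U=1 S=0
  [1] read 0x45 idx=22: raw=0x46007 flags P=1 W=1 U=1 S=0
  [2] read 0x46 idx=29: raw=0x48007 flags P=1 W=1 U=1 S=0
  ⇒ phys 0x48D20  [3 reads]
#3 VA=0x640000D5D (r,kernel):
  [0] read 0x37 idx=25: raw=0x36000 flags P=0 W=0 U=0 S=0
  → PAGE_NOT_PRESENT  (1 entries read)

Access #2 PA: 0x48D20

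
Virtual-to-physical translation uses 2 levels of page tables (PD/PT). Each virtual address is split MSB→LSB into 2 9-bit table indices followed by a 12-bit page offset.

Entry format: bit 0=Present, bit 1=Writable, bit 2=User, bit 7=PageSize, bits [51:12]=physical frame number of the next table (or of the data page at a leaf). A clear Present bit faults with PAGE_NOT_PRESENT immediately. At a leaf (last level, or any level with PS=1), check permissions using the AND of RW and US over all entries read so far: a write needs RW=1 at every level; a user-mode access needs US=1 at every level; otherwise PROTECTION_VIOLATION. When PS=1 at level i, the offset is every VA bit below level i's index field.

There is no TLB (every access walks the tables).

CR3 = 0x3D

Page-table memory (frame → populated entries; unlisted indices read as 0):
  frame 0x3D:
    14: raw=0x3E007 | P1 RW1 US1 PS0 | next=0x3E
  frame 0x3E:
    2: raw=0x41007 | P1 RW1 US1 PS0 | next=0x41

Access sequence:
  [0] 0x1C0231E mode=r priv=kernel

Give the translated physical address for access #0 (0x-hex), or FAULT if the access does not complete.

Per-access translation:
#0 VA=0x1C0231E (r,kernel):
  lvl0: tbl 0x3D, slot 14 ⇒ 0x3E007 (P1/RW1/US1/PS0)
  lvl1: tbl 0x3E, slot 2 ⇒ 0x41007 (P1/RW1/US1/PS0)
  → PA=0x4131E  (2 entries read)

Access #0 PA: 0x4131E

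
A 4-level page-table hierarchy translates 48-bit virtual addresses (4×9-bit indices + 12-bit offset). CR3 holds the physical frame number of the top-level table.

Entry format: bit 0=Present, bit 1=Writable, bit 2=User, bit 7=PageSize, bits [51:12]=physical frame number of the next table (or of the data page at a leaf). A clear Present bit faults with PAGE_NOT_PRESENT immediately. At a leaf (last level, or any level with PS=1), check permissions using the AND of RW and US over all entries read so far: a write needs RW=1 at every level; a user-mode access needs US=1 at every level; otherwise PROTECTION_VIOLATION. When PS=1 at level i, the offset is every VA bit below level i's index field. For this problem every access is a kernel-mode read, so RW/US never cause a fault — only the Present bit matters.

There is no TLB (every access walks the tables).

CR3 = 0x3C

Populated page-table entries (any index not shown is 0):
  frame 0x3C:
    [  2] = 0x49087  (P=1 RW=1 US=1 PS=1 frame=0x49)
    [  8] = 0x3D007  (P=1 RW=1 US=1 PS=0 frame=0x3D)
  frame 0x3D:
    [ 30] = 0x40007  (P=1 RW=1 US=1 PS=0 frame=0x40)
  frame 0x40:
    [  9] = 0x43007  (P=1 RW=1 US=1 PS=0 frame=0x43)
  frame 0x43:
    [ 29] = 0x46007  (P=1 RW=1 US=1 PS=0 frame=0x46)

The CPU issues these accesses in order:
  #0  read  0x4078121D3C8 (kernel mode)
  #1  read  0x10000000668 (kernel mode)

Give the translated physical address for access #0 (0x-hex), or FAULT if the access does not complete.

Trace:
#0 VA=0x4078121D3C8 (r,kernel):
  lvl0: tbl 0x3C, slot 8 ⇒ 0x3D007 (P1/RW1/US1/PS0)
  lvl1: tbl 0x3D, slot 30 ⇒ 0x40007 (P1/RW1/US1/PS0)
  lvl2: tbl 0x40, slot 9 ⇒ 0x43007 (P1/RW1/US1/PS0)
  lvl3: tbl 0x43, slot 29 ⇒ 0x46007 (P1/RW1/US1/PS0)
  ⇒ phys 0x463C8  [4 reads]
#1 VA=0x10000000668 (r,kernel):
  lvl0: tbl 0x3C, slot 2 ⇒ 0x49087 (P1/RW1/US1/PS1)
  ⇒ phys 0x49668 (huge @L0)  [1 reads]

Access #0 PA: 0x463C8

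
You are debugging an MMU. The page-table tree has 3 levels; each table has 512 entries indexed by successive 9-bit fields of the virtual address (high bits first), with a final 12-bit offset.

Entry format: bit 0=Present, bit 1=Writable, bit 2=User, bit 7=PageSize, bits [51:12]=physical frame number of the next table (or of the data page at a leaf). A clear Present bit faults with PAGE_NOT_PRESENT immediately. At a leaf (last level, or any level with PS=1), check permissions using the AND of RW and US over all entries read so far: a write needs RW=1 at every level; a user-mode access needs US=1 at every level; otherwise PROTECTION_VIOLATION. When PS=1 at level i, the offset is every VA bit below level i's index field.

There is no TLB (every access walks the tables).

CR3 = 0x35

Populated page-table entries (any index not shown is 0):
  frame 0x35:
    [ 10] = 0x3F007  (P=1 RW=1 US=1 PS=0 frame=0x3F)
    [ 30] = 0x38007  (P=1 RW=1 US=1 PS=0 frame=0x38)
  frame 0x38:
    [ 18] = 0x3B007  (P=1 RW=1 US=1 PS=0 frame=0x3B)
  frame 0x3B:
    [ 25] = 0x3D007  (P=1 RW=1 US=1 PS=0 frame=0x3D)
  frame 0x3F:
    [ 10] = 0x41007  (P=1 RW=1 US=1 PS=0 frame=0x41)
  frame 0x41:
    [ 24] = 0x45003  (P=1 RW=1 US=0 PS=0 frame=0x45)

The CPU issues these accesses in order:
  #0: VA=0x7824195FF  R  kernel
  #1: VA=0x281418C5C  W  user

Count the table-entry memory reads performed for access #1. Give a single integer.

Trace:
#0 VA=0x7824195FF (r,kernel):
  L0 @0x35[30] → 0x38007  P=1,RW=1,US=1,PS=0
  L1 @0x38[18] → 0x3B007  P=1,RW=1,US=1,PS=0
  L2 @0x3B[25] → 0x3D007  P=1,RW=1,US=1,PS=0
  ⇒ phys 0x3D5FF  [3 reads]
#1 VA=0x281418C5C (w,user):
  L0 @0x35[10] → 0x3F007  P=1,RW=1,US=1,PS=0
  L1 @0x3F[10] → 0x41007  P=1,RW=1,US=1,PS=0
  L2 @0x41[24] → 0x45003  P=1,RW=1,US=0,PS=0
  ⇒ fault: PROTECTION_VIOLATION  — 3 lookups

Entries read for #1: 3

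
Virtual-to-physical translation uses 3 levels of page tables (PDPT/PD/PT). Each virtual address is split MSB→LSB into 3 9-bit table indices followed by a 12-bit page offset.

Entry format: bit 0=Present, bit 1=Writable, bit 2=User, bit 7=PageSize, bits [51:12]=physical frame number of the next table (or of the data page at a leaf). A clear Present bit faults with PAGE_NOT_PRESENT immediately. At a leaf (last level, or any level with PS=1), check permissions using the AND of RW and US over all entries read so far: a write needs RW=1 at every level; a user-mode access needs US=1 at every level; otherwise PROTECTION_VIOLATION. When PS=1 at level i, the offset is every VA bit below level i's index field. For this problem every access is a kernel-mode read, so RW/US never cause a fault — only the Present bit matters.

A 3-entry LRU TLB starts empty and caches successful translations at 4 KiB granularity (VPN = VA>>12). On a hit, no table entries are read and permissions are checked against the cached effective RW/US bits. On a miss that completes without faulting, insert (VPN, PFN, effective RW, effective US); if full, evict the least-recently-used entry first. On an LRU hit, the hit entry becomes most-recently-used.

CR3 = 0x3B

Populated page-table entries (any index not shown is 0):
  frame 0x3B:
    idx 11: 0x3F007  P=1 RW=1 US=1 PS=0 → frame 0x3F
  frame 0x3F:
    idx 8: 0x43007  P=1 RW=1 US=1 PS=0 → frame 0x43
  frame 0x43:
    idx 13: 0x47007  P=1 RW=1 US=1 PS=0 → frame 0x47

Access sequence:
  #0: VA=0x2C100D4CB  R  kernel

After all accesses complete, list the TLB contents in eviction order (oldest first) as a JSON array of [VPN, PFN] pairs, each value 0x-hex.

Trace:
#0 VA=0x2C100D4CB (r,kernel):
  L0: frame=0x3B idx=11 entry=0x3F007 [P=1 RW=1 US=1 PS=0]
  L1: frame=0x3F idx=8 entry=0x43007 [P=1 RW=1 US=1 PS=0]
  L2: frame=0x43 idx=13 entry=0x47007 [P=1 RW=1 US=1 PS=0]
  → PA=0x474CB  (3 entries read)

TLB: [["0x2C100D", "0x47"]]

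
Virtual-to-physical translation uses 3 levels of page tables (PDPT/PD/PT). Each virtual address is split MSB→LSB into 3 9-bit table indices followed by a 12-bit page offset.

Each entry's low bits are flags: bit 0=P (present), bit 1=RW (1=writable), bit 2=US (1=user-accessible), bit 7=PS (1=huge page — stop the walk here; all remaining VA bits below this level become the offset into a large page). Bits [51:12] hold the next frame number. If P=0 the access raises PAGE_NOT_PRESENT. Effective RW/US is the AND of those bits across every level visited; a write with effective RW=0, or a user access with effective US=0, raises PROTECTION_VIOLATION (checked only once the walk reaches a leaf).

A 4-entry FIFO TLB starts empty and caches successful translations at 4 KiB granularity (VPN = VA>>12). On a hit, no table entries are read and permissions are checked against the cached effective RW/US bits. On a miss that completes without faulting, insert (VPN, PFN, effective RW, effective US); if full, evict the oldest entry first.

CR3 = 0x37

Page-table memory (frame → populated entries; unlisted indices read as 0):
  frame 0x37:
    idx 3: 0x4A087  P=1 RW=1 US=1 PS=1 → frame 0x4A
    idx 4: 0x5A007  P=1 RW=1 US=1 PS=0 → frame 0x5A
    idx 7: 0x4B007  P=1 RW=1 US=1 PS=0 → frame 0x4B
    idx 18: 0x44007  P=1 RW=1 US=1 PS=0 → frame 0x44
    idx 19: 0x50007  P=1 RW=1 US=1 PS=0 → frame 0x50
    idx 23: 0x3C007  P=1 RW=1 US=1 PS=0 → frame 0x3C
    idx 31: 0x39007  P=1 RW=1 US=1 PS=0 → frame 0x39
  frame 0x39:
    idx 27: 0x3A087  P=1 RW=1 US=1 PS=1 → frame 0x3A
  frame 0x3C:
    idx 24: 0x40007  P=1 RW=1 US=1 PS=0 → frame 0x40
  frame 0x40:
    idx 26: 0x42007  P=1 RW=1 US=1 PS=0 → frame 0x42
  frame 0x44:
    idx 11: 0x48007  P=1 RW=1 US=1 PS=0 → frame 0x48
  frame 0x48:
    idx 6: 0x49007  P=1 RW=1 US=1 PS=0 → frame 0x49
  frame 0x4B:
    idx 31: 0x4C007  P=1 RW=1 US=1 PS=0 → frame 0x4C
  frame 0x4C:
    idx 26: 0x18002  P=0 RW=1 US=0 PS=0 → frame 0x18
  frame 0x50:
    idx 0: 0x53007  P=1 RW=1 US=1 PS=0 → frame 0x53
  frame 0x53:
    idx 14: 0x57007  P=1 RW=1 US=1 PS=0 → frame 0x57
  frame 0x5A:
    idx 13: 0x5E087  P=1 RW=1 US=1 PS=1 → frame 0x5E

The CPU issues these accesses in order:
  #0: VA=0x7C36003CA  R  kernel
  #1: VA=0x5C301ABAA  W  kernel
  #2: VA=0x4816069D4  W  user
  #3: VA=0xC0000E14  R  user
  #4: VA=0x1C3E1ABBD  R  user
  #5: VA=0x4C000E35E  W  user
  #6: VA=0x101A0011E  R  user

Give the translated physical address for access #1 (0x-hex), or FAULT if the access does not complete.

Walk each access:
#0 VA=0x7C36003CA (r,kernel):
  [0] read 0x37 idx=31: raw=0x39007 flags P=1 W=1 U=1 S=0
  [1] read 0x39 idx=27: raw=0x3A087 flags P=1 W=1 U=1 S=1
  ✓ 0x3A3CA (huge @L1)  — 2 lookups
#1 VA=0x5C301ABAA (w,kernel):
  [0] read 0x37 idx=23: raw=0x3C007 flags P=1 W=1 U=1 S=0
  [1] read 0x3C idx=24: raw=0x40007 flags P=1 W=1 U=1 S=0
  [2] read 0x40 idx=26: raw=0x42007 flags P=1 W=1 U=1 S=0
  ✓ 0x42BAA  — 3 lookups
#2 VA=0x4816069D4 (w,user):
  [0] read 0x37 idx=18: raw=0x44007 flags P=1 W=1 U=1 S=0
  [1] read 0x44 idx=11: raw=0x48007 flags P=1 W=1 U=1 S=0
  [2] read 0x48 idx=6: raw=0x49007 flags P=1 W=1 U=1 S=0
  ✓ 0x499D4  — 3 lookups
#3 VA=0xC0000E14 (r,user):
  [0] read 0x37 idx=3: raw=0x4A087 flags P=1 W=1 U=1 S=1
  ✓ 0x4AE14 (huge @L0)  — 1 lookups
#4 VA=0x1C3E1ABBD (r,user):
  [0] read 0x37 idx=7: raw=0x4B007 flags P=1 W=1 U=1 S=0
  [1] read 0x4B idx=31: raw=0x4C007 flags P=1 W=1 U=1 S=0
  [2] read 0x4C idx=26: raw=0x18002 flags P=0 W=1 U=0 S=0
  ✗ PAGE_NOT_PRESENT  [3 reads]
#5 VA=0x4C000E35E (w,user):
  [0] read 0x37 idx=19: raw=0x50007 flags P=1 W=1 U=1 S=0
  [1] read 0x50 idx=0: raw=0x53007 flags P=1 W=1 U=1 S=0
  [2] read 0x53 idx=14: raw=0x57007 flags P=1 W=1 U=1 S=0
  ✓ 0x5735E  — 3 lookups
#6 VA=0x101A0011E (r,user):
  [0] read 0x37 idx=4: raw=0x5A007 flags P=1 W=1 U=1 S=0
  [1] read 0x5A idx=13: raw=0x5E087 flags P=1 W=1 U=1 S=1
  ✓ 0x5E11E (huge @L1)  — 2 lookups

Access #1 PA: 0x42BAA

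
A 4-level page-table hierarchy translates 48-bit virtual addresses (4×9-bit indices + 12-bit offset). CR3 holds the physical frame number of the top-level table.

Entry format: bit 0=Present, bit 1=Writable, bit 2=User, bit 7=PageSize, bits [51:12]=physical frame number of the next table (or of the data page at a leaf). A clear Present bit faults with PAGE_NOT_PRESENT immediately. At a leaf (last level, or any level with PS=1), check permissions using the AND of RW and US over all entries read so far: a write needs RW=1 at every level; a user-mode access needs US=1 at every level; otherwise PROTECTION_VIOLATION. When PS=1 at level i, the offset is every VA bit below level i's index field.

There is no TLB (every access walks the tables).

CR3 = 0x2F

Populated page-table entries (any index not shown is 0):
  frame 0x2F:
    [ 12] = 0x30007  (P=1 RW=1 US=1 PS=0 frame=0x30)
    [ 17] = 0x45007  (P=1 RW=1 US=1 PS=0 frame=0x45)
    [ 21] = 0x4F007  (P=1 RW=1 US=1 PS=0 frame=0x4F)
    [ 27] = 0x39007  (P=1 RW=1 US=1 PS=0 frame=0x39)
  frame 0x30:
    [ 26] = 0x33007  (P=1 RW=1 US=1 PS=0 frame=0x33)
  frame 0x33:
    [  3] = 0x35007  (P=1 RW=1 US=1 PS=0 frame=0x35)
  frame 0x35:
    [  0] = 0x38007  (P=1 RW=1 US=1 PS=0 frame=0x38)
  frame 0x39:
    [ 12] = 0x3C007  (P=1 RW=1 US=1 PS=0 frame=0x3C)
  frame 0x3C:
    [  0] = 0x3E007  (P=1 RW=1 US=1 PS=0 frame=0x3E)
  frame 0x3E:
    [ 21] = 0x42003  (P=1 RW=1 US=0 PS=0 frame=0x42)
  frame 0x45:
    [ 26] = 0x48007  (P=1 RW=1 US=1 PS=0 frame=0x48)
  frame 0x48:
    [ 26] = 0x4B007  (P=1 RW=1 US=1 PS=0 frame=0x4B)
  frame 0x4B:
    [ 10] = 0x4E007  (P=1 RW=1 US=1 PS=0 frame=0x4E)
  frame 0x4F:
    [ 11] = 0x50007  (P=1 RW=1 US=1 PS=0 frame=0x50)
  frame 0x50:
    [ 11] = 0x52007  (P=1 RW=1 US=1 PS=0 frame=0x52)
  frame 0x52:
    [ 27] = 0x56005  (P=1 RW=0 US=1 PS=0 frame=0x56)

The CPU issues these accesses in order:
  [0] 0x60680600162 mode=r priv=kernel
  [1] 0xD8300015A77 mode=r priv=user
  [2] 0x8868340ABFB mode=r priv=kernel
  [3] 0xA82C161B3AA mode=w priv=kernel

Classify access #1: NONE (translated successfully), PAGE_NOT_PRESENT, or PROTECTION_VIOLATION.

Trace:
#0 VA=0x60680600162 (r,kernel):
  lvl0: tbl 0x2F, slot 12 ⇒ 0x30007 (P1/RW1/US1/PS0)
  lvl1: tbl 0x30, slot 26 ⇒ 0x33007 (P1/RW1/US1/PS0)
  lvl2: tbl 0x33, slot 3 ⇒ 0x35007 (P1/RW1/US1/PS0)
  lvl3: tbl 0x35, slot 0 ⇒ 0x38007 (P1/RW1/US1/PS0)
  → PA=0x38162  (4 entries read)
#1 VA=0xD8300015A77 (r,user):
  lvl0: tbl 0x2F, slot 27 ⇒ 0x39007 (P1/RW1/US1/PS0)
  lvl1: tbl 0x39, slot 12 ⇒ 0x3C007 (P1/RW1/US1/PS0)
  lvl2: tbl 0x3C, slot 0 ⇒ 0x3E007 (P1/RW1/US1/PS0)
  lvl3: tbl 0x3E, slot 21 ⇒ 0x42003 (P1/RW1/US0/PS0)
  ✗ PROTECTION_VIOLATION  [4 reads]
#2 VA=0x8868340ABFB (r,kernel):
  lvl0: tbl 0x2F, slot 17 ⇒ 0x45007 (P1/RW1/US1/PS0)
  lvl1: tbl 0x45, slot 26 ⇒ 0x48007 (P1/RW1/US1/PS0)
  lvl2: tbl 0x48, slot 26 ⇒ 0x4B007 (P1/RW1/US1/PS0)
  lvl3: tbl 0x4B, slot 10 ⇒ 0x4E007 (P1/RW1/US1/PS0)
  → PA=0x4EBFB  (4 entries read)
#3 VA=0xA82C161B3AA (w,kernel):
  lvl0: tbl 0x2F, slot 21 ⇒ 0x4F007 (P1/RW1/US1/PS0)
  lvl1: tbl 0x4F, slot 11 ⇒ 0x50007 (P1/RW1/US1/PS0)
  lvl2: tbl 0x50, slot 11 ⇒ 0x52007 (P1/RW1/US1/PS0)
  lvl3: tbl 0x52, slot 27 ⇒ 0x56005 (P1/RW0/US1/PS0)
  ✗ PROTECTION_VIOLATION  [4 reads]

Access #1 fault: PROTECTION_VIOLATION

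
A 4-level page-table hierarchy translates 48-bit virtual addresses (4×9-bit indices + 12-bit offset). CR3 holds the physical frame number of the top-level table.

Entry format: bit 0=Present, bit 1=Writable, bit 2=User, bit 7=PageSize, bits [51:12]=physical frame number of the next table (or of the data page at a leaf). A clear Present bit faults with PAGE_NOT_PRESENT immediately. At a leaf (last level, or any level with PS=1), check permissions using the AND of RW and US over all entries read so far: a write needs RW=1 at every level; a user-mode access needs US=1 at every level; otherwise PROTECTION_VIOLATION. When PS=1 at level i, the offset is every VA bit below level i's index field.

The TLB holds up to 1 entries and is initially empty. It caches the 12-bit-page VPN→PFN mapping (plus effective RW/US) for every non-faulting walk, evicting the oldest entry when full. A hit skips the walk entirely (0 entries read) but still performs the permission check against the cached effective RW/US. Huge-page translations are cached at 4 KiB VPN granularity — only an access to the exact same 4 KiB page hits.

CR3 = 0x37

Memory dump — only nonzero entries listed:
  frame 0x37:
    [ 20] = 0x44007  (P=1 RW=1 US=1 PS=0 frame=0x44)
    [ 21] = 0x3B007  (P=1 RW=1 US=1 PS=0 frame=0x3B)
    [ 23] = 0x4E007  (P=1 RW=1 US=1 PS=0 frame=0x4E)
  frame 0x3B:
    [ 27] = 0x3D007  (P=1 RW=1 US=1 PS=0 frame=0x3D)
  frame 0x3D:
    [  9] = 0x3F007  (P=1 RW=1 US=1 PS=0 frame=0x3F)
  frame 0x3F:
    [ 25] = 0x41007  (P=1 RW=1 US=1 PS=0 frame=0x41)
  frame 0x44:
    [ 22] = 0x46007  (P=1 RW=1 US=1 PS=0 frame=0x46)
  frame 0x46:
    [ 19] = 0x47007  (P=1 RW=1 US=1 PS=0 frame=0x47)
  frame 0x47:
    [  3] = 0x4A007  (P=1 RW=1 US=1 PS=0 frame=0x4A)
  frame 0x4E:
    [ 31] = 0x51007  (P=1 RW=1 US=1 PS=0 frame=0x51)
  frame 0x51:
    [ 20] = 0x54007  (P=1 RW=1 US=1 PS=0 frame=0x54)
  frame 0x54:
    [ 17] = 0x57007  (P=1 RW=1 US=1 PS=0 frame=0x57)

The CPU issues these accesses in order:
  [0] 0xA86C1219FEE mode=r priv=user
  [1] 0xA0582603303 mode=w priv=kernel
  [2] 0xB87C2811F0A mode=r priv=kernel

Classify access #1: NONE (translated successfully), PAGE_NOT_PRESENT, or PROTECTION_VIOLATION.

Walk each access:
#0 VA=0xA86C1219FEE (r,user):
  lvl0: tbl 0x37, slot 21 ⇒ 0x3B007 (P1/RW1/US1/PS0)
  lvl1: tbl 0x3B, slot 27 ⇒ 0x3D007 (P1/RW1/US1/PS0)
  lvl2: tbl 0x3D, slot 9 ⇒ 0x3F007 (P1/RW1/US1/PS0)
  lvl3: tbl 0x3F, slot 25 ⇒ 0x41007 (P1/RW1/US1/PS0)
  ✓ 0x41FEE  — 4 lookups
#1 VA=0xA0582603303 (w,kernel):
  lvl0: tbl 0x37, slot 20 ⇒ 0x44007 (P1/RW1/US1/PS0)
  lvl1: tbl 0x44, slot 22 ⇒ 0x46007 (P1/RW1/US1/PS0)
  lvl2: tbl 0x46, slot 19 ⇒ 0x47007 (P1/RW1/US1/PS0)
  lvl3: tbl 0x47, slot 3 ⇒ 0x4A007 (P1/RW1/US1/PS0)
  ✓ 0x4A303  — 4 lookups
#2 VA=0xB87C2811F0A (r,kernel):
  lvl0: tbl 0x37, slot 23 ⇒ 0x4E007 (P1/RW1/US1/PS0)
  lvl1: tbl 0x4E, slot 31 ⇒ 0x51007 (P1/RW1/US1/PS0)
  lvl2: tbl 0x51, slot 20 ⇒ 0x54007 (P1/RW1/US1/PS0)
  lvl3: tbl 0x54, slot 17 ⇒ 0x57007 (P1/RW1/US1/PS0)
  ✓ 0x57F0A  — 4 lookups

Access #1 fault: NONE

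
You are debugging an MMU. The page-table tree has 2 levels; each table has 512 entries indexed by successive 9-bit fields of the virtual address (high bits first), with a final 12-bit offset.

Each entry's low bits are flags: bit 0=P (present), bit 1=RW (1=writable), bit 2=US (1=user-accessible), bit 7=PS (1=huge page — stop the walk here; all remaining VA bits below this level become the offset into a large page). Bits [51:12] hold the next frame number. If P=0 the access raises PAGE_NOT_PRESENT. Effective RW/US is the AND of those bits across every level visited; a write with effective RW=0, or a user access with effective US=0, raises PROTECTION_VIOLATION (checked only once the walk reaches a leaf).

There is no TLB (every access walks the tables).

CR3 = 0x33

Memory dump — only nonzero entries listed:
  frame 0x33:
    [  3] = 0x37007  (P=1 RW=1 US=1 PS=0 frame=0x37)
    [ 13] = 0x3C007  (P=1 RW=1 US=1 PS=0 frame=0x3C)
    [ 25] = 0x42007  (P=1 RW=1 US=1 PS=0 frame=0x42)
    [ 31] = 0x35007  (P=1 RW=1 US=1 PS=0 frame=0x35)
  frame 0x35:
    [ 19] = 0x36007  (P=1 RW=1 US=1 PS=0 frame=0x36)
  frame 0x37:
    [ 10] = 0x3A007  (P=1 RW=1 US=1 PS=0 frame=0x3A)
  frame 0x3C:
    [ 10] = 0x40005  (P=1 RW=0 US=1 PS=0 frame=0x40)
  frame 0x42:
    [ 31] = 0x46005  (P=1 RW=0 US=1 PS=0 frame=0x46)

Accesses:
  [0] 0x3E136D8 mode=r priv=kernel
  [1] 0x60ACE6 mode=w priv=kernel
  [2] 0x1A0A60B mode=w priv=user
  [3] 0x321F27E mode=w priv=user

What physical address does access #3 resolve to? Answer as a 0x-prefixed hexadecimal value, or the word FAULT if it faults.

Walk each access:
#0 VA=0x3E136D8 (r,kernel):
  [0] read 0x33 idx=31: raw=0x35007 flags P=1 W=1 U=1 S=0
  [1] read 0x35 idx=19: raw=0x36007 flags P=1 W=1 U=1 S=0
  → PA=0x366D8  (2 entries read)
#1 VA=0x60ACE6 (w,kernel):
  [0] read 0x33 idx=3: raw=0x37007 flags P=1 W=1 U=1 S=0
  [1] read 0x37 idx=10: raw=0x3A007 flags P=1 W=1 U=1 S=0
  → PA=0x3ACE6  (2 entries read)
#2 VA=0x1A0A60B (w,user):
  [0] read 0x33 idx=13: raw=0x3C007 flags P=1 W=1 U=1 S=0
  [1] read 0x3C idx=10: raw=0x40005 flags P=1 W=0 U=1 S=0
  → PROTECTION_VIOLATION  (2 entries read)
#3 VA=0x321F27E (w,user):
  [0] read 0x33 idx=25: raw=0x42007 flags P=1 W=1 U=1 S=0
  [1] read 0x42 idx=31: raw=0x46005 flags P=1 W=0 U=1 S=0
  → PROTECTION_VIOLATION  (2 entries read)

Access #3 PA: FAULT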